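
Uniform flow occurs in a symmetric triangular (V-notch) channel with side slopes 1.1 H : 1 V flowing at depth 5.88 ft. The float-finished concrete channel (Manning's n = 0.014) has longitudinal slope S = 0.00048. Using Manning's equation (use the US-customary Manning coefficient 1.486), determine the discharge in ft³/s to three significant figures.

148 ft³/s

A = z·y² = 1.1×5.88² = 38.03 ft²
P = 2y√(1+z²) = 2×5.88×√(1+1.1²) = 17.48 ft
R = A/P = 38.03/17.48 = 2.175 ft
Q = (1.486/n)·A·R^(2/3)·S^(1/2) = (1.486/0.014) × 38.03 × 2.175^(2/3) × 0.00048^(1/2) = 148.5 ft³/s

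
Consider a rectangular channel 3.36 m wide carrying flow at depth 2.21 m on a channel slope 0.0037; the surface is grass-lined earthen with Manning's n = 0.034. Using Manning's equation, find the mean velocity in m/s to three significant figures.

1.73 m/s

A = b·y = 3.36 × 2.21 = 7.426 m²
P = b + 2y = 3.36 + 2×2.21 = 7.780 m
R = A/P = 7.426/7.780 = 0.9544 m
Q = (1/n)·A·R^(2/3)·S^(1/2) = (1/0.034) × 7.426 × 0.9544^(2/3) × 0.0037^(1/2) = 12.88 m³/s
V = Q/A = 12.88/7.426 = 1.734 m/s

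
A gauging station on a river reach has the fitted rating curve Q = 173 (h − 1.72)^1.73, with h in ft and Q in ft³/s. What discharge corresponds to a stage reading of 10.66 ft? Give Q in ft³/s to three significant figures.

7650 ft³/s

Q = 173 × (10.66 − 1.72)^1.73 = 173 × 8.94^1.73 = 7653 ft³/s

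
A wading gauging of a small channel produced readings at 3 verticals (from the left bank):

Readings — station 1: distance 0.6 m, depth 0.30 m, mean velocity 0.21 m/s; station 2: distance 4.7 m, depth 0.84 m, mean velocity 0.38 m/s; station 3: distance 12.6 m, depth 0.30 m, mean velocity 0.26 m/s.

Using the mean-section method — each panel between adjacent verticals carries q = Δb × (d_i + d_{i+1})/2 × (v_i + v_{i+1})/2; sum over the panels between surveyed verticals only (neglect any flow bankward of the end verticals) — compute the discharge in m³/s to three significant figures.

2.13 m³/s

Panel 1-2: Δb = 4.1 m, d̄ = (0.30+0.84)/2 = 0.57, v̄ = (0.21+0.38)/2 = 0.295 → q = 4.1×0.57×0.295 = 0.6894 m³/s
Panel 2-3: Δb = 7.9 m, d̄ = (0.84+0.30)/2 = 0.57, v̄ = (0.38+0.26)/2 = 0.32 → q = 7.9×0.57×0.32 = 1.441 m³/s
Q = Σ q = 2.130 m³/s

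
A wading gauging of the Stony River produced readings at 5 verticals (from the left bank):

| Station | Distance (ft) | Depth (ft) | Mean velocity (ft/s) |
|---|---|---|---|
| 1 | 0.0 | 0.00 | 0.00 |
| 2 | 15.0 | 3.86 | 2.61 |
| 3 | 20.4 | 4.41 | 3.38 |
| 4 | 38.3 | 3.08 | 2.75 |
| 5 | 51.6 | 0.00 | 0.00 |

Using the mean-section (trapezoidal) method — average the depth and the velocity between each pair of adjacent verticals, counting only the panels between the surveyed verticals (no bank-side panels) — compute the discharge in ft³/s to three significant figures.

338 ft³/s

Panel 1-2: Δb = 15 ft, d̄ = (0.00+3.86)/2 = 1.93, v̄ = (0.00+2.61)/2 = 1.305 → q = 15×1.93×1.305 = 37.78 ft³/s
Panel 2-3: Δb = 5.4 ft, d̄ = (3.86+4.41)/2 = 4.135, v̄ = (2.61+3.38)/2 = 2.995 → q = 5.4×4.135×2.995 = 66.88 ft³/s
Panel 3-4: Δb = 17.9 ft, d̄ = (4.41+3.08)/2 = 3.745, v̄ = (3.38+2.75)/2 = 3.065 → q = 17.9×3.745×3.065 = 205.5 ft³/s
Panel 4-5: Δb = 13.3 ft, d̄ = (3.08+0.00)/2 = 1.54, v̄ = (2.75+0.00)/2 = 1.375 → q = 13.3×1.54×1.375 = 28.16 ft³/s
Q = Σ q = 338.3 ft³/s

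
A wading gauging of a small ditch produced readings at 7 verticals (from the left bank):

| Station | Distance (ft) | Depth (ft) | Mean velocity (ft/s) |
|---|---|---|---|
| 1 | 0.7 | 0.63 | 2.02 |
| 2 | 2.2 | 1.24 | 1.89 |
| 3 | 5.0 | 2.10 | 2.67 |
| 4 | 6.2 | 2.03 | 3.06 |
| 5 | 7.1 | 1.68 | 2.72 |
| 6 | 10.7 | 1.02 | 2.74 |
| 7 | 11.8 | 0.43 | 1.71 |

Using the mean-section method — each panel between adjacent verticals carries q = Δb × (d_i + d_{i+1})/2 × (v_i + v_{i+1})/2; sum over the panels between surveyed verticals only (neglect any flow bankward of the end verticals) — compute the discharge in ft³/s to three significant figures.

Panel 1-2: Δb = 1.5 ft, d̄ = (0.63+1.24)/2 = 0.935, v̄ = (2.02+1.89)/2 = 1.955 → q = 1.5×0.935×1.955 = 2.742 ft³/s
Panel 2-3: Δb = 2.8 ft, d̄ = (1.24+2.10)/2 = 1.67, v̄ = (1.89+2.67)/2 = 2.28 → q = 2.8×1.67×2.28 = 10.66 ft³/s
Panel 3-4: Δb = 1.2 ft, d̄ = (2.10+2.03)/2 = 2.065, v̄ = (2.67+3.06)/2 = 2.865 → q = 1.2×2.065×2.865 = 7.099 ft³/s
Panel 4-5: Δb = 0.9 ft, d̄ = (2.03+1.68)/2 = 1.855, v̄ = (3.06+2.72)/2 = 2.89 → q = 0.9×1.855×2.89 = 4.825 ft³/s
Panel 5-6: Δb = 3.6 ft, d̄ = (1.68+1.02)/2 = 1.35, v̄ = (2.72+2.74)/2 = 2.73 → q = 3.6×1.35×2.73 = 13.27 ft³/s
Panel 6-7: Δb = 1.1 ft, d̄ = (1.02+0.43)/2 = 0.725, v̄ = (2.74+1.71)/2 = 2.225 → q = 1.1×0.725×2.225 = 1.774 ft³/s
Q = Σ q = 40.37 ft³/s

40.4 ft³/s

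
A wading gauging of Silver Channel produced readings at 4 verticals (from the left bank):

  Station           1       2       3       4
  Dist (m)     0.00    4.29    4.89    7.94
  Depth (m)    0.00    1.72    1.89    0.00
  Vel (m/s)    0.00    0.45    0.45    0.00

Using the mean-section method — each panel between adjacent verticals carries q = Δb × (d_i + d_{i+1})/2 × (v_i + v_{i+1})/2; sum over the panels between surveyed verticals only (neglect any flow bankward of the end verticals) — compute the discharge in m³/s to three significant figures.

1.97 m³/s

Panel 1-2: Δb = 4.29 m, d̄ = (0.00+1.72)/2 = 0.86, v̄ = (0.00+0.45)/2 = 0.225 → q = 4.29×0.86×0.225 = 0.8301 m³/s
Panel 2-3: Δb = 0.6 m, d̄ = (1.72+1.89)/2 = 1.805, v̄ = (0.45+0.45)/2 = 0.45 → q = 0.6×1.805×0.45 = 0.4874 m³/s
Panel 3-4: Δb = 3.05 m, d̄ = (1.89+0.00)/2 = 0.945, v̄ = (0.45+0.00)/2 = 0.225 → q = 3.05×0.945×0.225 = 0.6485 m³/s
Q = Σ q = 1.966 m³/s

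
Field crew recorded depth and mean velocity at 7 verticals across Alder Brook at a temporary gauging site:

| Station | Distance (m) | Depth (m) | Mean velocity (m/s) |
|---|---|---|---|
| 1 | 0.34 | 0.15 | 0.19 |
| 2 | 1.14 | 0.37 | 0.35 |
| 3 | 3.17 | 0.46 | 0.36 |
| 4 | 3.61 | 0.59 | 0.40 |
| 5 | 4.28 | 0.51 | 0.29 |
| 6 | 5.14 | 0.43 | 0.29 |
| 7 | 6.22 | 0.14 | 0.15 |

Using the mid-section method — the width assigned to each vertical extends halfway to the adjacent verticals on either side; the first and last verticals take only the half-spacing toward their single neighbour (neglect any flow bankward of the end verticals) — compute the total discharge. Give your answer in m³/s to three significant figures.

0.776 m³/s

w_1 = (1.14 − 0.34)/2 = 0.4 m; q_1 = 0.19 × 0.15 × 0.4 = 0.01140 m³/s
w_2 = (3.17 − 0.34)/2 = 1.415 m; q_2 = 0.35 × 0.37 × 1.415 = 0.1832 m³/s
w_3 = (3.61 − 1.14)/2 = 1.235 m; q_3 = 0.36 × 0.46 × 1.235 = 0.2045 m³/s
w_4 = (4.28 − 3.17)/2 = 0.555 m; q_4 = 0.40 × 0.59 × 0.555 = 0.1310 m³/s
w_5 = (5.14 − 3.61)/2 = 0.765 m; q_5 = 0.29 × 0.51 × 0.765 = 0.1131 m³/s
w_6 = (6.22 − 4.28)/2 = 0.97 m; q_6 = 0.29 × 0.43 × 0.97 = 0.1210 m³/s
w_7 = (6.22 − 5.14)/2 = 0.54 m; q_7 = 0.15 × 0.14 × 0.54 = 0.01134 m³/s
Q = Σ qᵢ = 0.7756 m³/s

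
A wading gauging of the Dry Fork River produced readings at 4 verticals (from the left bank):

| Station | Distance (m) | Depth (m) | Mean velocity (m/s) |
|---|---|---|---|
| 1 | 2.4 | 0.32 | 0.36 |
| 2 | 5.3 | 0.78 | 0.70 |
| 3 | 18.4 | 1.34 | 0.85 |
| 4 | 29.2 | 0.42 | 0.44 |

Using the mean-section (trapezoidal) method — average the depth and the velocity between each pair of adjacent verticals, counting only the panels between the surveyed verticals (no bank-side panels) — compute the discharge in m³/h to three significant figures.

Panel 1-2: Δb = 2.9 m, d̄ = (0.32+0.78)/2 = 0.55, v̄ = (0.36+0.70)/2 = 0.53 → q = 2.9×0.55×0.53 = 0.8454 m³/s
Panel 2-3: Δb = 13.1 m, d̄ = (0.78+1.34)/2 = 1.06, v̄ = (0.70+0.85)/2 = 0.775 → q = 13.1×1.06×0.775 = 10.76 m³/s
Panel 3-4: Δb = 10.8 m, d̄ = (1.34+0.42)/2 = 0.88, v̄ = (0.85+0.44)/2 = 0.645 → q = 10.8×0.88×0.645 = 6.130 m³/s
Q = Σ q = 17.74 m³/s
= 17.74 × 3600 = 63850 m³/h

63900 m³/h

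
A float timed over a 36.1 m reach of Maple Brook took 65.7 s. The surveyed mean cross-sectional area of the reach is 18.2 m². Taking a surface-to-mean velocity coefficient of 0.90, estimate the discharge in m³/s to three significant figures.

v_surface = L / t̄ = 36.1 / 65.7 = 0.5495 m/s
v_mean = 0.90 × 0.5495 = 0.4945 m/s
Q = A × v_mean = 18.2 × 0.4945 = 9.000 m³/s

9.00 m³/s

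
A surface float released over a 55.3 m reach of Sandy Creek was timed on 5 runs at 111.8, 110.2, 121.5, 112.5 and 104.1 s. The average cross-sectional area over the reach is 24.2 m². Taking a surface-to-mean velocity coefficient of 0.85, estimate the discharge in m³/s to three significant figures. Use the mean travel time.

10.2 m³/s

t̄ = (111.8 + 110.2 + 121.5 + 112.5 + 104.1) / 5 = 112.02 s
v_surface = L / t̄ = 55.3 / 112.02 = 0.4937 m/s
v_mean = 0.85 × 0.4937 = 0.4196 m/s
Q = A × v_mean = 24.2 × 0.4196 = 10.15 m³/s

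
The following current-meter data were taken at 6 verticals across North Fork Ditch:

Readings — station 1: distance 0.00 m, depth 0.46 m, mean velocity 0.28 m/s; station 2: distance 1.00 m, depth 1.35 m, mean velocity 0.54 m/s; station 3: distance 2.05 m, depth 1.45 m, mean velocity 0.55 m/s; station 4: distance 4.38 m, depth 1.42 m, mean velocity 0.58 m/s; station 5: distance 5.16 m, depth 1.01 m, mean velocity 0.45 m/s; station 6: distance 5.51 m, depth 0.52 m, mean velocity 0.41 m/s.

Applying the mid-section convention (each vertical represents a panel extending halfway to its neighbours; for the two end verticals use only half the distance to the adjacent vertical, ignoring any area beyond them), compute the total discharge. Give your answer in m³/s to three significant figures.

w_1 = (1.00 − 0.00)/2 = 0.5 m; q_1 = 0.28 × 0.46 × 0.5 = 0.06440 m³/s
w_2 = (2.05 − 0.00)/2 = 1.025 m; q_2 = 0.54 × 1.35 × 1.025 = 0.7472 m³/s
w_3 = (4.38 − 1.00)/2 = 1.69 m; q_3 = 0.55 × 1.45 × 1.69 = 1.348 m³/s
w_4 = (5.16 − 2.05)/2 = 1.555 m; q_4 = 0.58 × 1.42 × 1.555 = 1.281 m³/s
w_5 = (5.51 − 4.38)/2 = 0.565 m; q_5 = 0.45 × 1.01 × 0.565 = 0.2568 m³/s
w_6 = (5.51 − 5.16)/2 = 0.175 m; q_6 = 0.41 × 0.52 × 0.175 = 0.03731 m³/s
Q = Σ qᵢ = 3.734 m³/s

3.73 m³/s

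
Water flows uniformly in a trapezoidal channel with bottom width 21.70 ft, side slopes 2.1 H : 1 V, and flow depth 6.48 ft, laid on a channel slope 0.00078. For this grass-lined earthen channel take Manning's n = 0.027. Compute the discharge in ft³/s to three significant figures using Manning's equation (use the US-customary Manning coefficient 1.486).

A = (b + z·y)·y = (21.70 + 2.1×6.48)×6.48 = 228.8 ft²
P = b + 2y√(1+z²) = 21.70 + 2×6.48×√(1+2.1²) = 51.84 ft
R = A/P = 228.8/51.84 = 4.413 ft
Q = (1.486/n)·A·R^(2/3)·S^(1/2) = (1.486/0.027) × 228.8 × 4.413^(2/3) × 0.00078^(1/2) = 946.2 ft³/s

946 ft³/s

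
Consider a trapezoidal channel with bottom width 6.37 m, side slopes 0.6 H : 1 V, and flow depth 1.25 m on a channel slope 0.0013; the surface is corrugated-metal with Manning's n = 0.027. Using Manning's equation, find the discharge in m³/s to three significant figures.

A = (b + z·y)·y = (6.37 + 0.6×1.25)×1.25 = 8.900 m²
P = b + 2y√(1+z²) = 6.37 + 2×1.25×√(1+0.6²) = 9.285 m
R = A/P = 8.900/9.285 = 0.9585 m
Q = (1/n)·A·R^(2/3)·S^(1/2) = (1/0.027) × 8.900 × 0.9585^(2/3) × 0.0013^(1/2) = 11.55 m³/s

11.6 m³/s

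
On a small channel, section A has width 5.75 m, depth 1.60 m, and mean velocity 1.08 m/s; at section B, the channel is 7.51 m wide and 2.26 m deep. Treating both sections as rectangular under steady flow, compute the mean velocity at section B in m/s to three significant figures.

Q = A₁V₁ = (5.75×1.60) × 1.08 = 9.936 m³/s
A₂ = 7.51 × 2.26 = 16.97 m²
V₂ = Q/A₂ = 9.936/16.97 = 0.5854 m/s

0.585 m/s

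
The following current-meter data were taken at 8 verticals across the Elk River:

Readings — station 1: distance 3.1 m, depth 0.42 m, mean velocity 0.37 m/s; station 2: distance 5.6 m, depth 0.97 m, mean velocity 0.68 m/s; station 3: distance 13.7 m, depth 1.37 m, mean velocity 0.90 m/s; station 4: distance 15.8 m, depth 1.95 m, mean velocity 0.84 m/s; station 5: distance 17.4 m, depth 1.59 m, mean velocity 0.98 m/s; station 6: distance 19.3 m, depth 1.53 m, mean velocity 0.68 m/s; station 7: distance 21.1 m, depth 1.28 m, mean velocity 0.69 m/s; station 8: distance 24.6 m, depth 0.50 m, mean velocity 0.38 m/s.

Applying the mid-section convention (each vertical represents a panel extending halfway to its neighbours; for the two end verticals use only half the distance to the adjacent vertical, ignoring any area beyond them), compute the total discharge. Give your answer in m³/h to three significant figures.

w_1 = (5.6 − 3.1)/2 = 1.25 m; q_1 = 0.37 × 0.42 × 1.25 = 0.1943 m³/s
w_2 = (13.7 − 3.1)/2 = 5.3 m; q_2 = 0.68 × 0.97 × 5.3 = 3.496 m³/s
w_3 = (15.8 − 5.6)/2 = 5.1 m; q_3 = 0.90 × 1.37 × 5.1 = 6.288 m³/s
w_4 = (17.4 − 13.7)/2 = 1.85 m; q_4 = 0.84 × 1.95 × 1.85 = 3.030 m³/s
w_5 = (19.3 − 15.8)/2 = 1.75 m; q_5 = 0.98 × 1.59 × 1.75 = 2.727 m³/s
w_6 = (21.1 − 17.4)/2 = 1.85 m; q_6 = 0.68 × 1.53 × 1.85 = 1.925 m³/s
w_7 = (24.6 − 19.3)/2 = 2.65 m; q_7 = 0.69 × 1.28 × 2.65 = 2.340 m³/s
w_8 = (24.6 − 21.1)/2 = 1.75 m; q_8 = 0.38 × 0.50 × 1.75 = 0.3325 m³/s
Q = Σ qᵢ = 20.33 m³/s
= 20.33 × 3600 = 73200 m³/h

73200 m³/h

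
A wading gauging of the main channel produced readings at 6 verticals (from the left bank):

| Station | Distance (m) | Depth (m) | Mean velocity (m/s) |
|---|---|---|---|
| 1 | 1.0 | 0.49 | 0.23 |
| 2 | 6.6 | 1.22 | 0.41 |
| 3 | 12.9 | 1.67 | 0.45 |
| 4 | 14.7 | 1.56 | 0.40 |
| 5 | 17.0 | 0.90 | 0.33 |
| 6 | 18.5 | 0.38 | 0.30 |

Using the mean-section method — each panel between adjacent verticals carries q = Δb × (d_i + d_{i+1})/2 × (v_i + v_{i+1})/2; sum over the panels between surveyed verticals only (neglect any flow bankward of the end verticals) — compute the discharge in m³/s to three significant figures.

Panel 1-2: Δb = 5.6 m, d̄ = (0.49+1.22)/2 = 0.855, v̄ = (0.23+0.41)/2 = 0.32 → q = 5.6×0.855×0.32 = 1.532 m³/s
Panel 2-3: Δb = 6.3 m, d̄ = (1.22+1.67)/2 = 1.445, v̄ = (0.41+0.45)/2 = 0.43 → q = 6.3×1.445×0.43 = 3.915 m³/s
Panel 3-4: Δb = 1.8 m, d̄ = (1.67+1.56)/2 = 1.615, v̄ = (0.45+0.40)/2 = 0.425 → q = 1.8×1.615×0.425 = 1.235 m³/s
Panel 4-5: Δb = 2.3 m, d̄ = (1.56+0.90)/2 = 1.23, v̄ = (0.40+0.33)/2 = 0.365 → q = 2.3×1.23×0.365 = 1.033 m³/s
Panel 5-6: Δb = 1.5 m, d̄ = (0.90+0.38)/2 = 0.64, v̄ = (0.33+0.30)/2 = 0.315 → q = 1.5×0.64×0.315 = 0.3024 m³/s
Q = Σ q = 8.017 m³/s

8.02 m³/s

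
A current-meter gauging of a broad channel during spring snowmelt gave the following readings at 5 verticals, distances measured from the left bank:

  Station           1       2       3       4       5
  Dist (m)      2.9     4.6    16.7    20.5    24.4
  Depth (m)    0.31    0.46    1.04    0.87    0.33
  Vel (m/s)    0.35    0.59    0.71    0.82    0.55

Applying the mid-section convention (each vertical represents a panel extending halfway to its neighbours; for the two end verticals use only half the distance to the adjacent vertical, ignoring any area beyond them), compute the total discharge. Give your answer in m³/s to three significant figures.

w_1 = (4.6 − 2.9)/2 = 0.85 m; q_1 = 0.35 × 0.31 × 0.85 = 0.09223 m³/s
w_2 = (16.7 − 2.9)/2 = 6.9 m; q_2 = 0.59 × 0.46 × 6.9 = 1.873 m³/s
w_3 = (20.5 − 4.6)/2 = 7.95 m; q_3 = 0.71 × 1.04 × 7.95 = 5.870 m³/s
w_4 = (24.4 − 16.7)/2 = 3.85 m; q_4 = 0.82 × 0.87 × 3.85 = 2.747 m³/s
w_5 = (24.4 − 20.5)/2 = 1.95 m; q_5 = 0.55 × 0.33 × 1.95 = 0.3539 m³/s
Q = Σ qᵢ = 10.94 m³/s

10.9 m³/s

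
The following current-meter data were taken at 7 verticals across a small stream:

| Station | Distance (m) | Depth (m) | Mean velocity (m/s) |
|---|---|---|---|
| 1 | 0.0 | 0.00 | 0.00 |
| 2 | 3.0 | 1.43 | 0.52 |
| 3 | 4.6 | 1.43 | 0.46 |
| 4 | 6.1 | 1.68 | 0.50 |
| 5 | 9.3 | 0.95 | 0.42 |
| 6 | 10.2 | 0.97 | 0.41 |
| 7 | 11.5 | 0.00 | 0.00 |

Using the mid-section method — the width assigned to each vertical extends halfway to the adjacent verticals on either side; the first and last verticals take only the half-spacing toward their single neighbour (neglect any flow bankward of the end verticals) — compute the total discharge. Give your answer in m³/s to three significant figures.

w_2 = (4.6 − 0.0)/2 = 2.3 m; q_2 = 0.52 × 1.43 × 2.3 = 1.710 m³/s
w_3 = (6.1 − 3.0)/2 = 1.55 m; q_3 = 0.46 × 1.43 × 1.55 = 1.020 m³/s
w_4 = (9.3 − 4.6)/2 = 2.35 m; q_4 = 0.50 × 1.68 × 2.35 = 1.974 m³/s
w_5 = (10.2 − 6.1)/2 = 2.05 m; q_5 = 0.42 × 0.95 × 2.05 = 0.8180 m³/s
w_6 = (11.5 − 9.3)/2 = 1.1 m; q_6 = 0.41 × 0.97 × 1.1 = 0.4375 m³/s
Stations 1, 7 contribute zero (depth or velocity is 0).
Q = Σ qᵢ = 5.959 m³/s

5.96 m³/s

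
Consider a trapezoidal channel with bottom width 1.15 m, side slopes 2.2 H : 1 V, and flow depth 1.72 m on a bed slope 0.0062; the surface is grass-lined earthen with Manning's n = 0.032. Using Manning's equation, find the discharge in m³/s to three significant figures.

A = (b + z·y)·y = (1.15 + 2.2×1.72)×1.72 = 8.486 m²
P = b + 2y√(1+z²) = 1.15 + 2×1.72×√(1+2.2²) = 9.463 m
R = A/P = 8.486/9.463 = 0.8968 m
Q = (1/n)·A·R^(2/3)·S^(1/2) = (1/0.032) × 8.486 × 0.8968^(2/3) × 0.0062^(1/2) = 19.42 m³/s

19.4 m³/s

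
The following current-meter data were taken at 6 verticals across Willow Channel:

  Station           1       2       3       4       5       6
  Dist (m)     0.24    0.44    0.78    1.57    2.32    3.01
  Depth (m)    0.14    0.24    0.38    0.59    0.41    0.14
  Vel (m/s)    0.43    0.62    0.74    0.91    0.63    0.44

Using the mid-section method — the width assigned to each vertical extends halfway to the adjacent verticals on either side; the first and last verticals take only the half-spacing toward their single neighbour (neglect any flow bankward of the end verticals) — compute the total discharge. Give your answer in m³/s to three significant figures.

0.826 m³/s

w_1 = (0.44 − 0.24)/2 = 0.1 m; q_1 = 0.43 × 0.14 × 0.1 = 0.006020 m³/s
w_2 = (0.78 − 0.24)/2 = 0.27 m; q_2 = 0.62 × 0.24 × 0.27 = 0.04018 m³/s
w_3 = (1.57 − 0.44)/2 = 0.565 m; q_3 = 0.74 × 0.38 × 0.565 = 0.1589 m³/s
w_4 = (2.32 − 0.78)/2 = 0.77 m; q_4 = 0.91 × 0.59 × 0.77 = 0.4134 m³/s
w_5 = (3.01 − 1.57)/2 = 0.72 m; q_5 = 0.63 × 0.41 × 0.72 = 0.1860 m³/s
w_6 = (3.01 − 2.32)/2 = 0.345 m; q_6 = 0.44 × 0.14 × 0.345 = 0.02125 m³/s
Q = Σ qᵢ = 0.8257 m³/s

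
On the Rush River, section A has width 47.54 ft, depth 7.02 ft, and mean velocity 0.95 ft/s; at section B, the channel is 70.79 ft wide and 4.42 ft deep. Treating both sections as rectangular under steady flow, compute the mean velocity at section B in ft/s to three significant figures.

Q = A₁V₁ = (47.54×7.02) × 0.95 = 317.0 ft³/s
A₂ = 70.79 × 4.42 = 312.9 ft²
V₂ = Q/A₂ = 317.0/312.9 = 1.013 ft/s

1.01 ft/s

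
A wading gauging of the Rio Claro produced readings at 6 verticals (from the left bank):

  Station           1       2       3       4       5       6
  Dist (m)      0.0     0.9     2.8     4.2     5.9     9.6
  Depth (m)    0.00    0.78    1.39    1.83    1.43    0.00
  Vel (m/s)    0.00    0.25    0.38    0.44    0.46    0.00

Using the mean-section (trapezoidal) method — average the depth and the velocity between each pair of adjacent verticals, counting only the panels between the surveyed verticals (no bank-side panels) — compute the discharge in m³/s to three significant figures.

Panel 1-2: Δb = 0.9 m, d̄ = (0.00+0.78)/2 = 0.39, v̄ = (0.00+0.25)/2 = 0.125 → q = 0.9×0.39×0.125 = 0.04388 m³/s
Panel 2-3: Δb = 1.9 m, d̄ = (0.78+1.39)/2 = 1.085, v̄ = (0.25+0.38)/2 = 0.315 → q = 1.9×1.085×0.315 = 0.6494 m³/s
Panel 3-4: Δb = 1.4 m, d̄ = (1.39+1.83)/2 = 1.61, v̄ = (0.38+0.44)/2 = 0.41 → q = 1.4×1.61×0.41 = 0.9241 m³/s
Panel 4-5: Δb = 1.7 m, d̄ = (1.83+1.43)/2 = 1.63, v̄ = (0.44+0.46)/2 = 0.45 → q = 1.7×1.63×0.45 = 1.247 m³/s
Panel 5-6: Δb = 3.7 m, d̄ = (1.43+0.00)/2 = 0.715, v̄ = (0.46+0.00)/2 = 0.23 → q = 3.7×0.715×0.23 = 0.6085 m³/s
Q = Σ q = 3.473 m³/s

3.47 m³/s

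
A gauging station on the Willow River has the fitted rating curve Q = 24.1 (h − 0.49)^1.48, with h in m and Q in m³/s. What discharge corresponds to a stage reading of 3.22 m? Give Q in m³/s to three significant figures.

Q = 24.1 × (3.22 − 0.49)^1.48 = 24.1 × 2.73^1.48 = 106.5 m³/s

107 m³/s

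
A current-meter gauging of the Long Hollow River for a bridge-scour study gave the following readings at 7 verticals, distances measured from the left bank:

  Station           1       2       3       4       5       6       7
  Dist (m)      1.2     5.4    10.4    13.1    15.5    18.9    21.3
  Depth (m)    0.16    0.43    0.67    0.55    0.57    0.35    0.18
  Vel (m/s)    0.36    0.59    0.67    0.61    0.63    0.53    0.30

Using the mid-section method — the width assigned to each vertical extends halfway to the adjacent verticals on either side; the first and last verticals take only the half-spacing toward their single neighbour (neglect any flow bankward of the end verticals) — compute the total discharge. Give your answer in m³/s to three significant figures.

w_1 = (5.4 − 1.2)/2 = 2.1 m; q_1 = 0.36 × 0.16 × 2.1 = 0.1210 m³/s
w_2 = (10.4 − 1.2)/2 = 4.6 m; q_2 = 0.59 × 0.43 × 4.6 = 1.167 m³/s
w_3 = (13.1 − 5.4)/2 = 3.85 m; q_3 = 0.67 × 0.67 × 3.85 = 1.728 m³/s
w_4 = (15.5 − 10.4)/2 = 2.55 m; q_4 = 0.61 × 0.55 × 2.55 = 0.8555 m³/s
w_5 = (18.9 − 13.1)/2 = 2.9 m; q_5 = 0.63 × 0.57 × 2.9 = 1.041 m³/s
w_6 = (21.3 − 15.5)/2 = 2.9 m; q_6 = 0.53 × 0.35 × 2.9 = 0.5380 m³/s
w_7 = (21.3 − 18.9)/2 = 1.2 m; q_7 = 0.30 × 0.18 × 1.2 = 0.06480 m³/s
Q = Σ qᵢ = 5.516 m³/s

5.52 m³/s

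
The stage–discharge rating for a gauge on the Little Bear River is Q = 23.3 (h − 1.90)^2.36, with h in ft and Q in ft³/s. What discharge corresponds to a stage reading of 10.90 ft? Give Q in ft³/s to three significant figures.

Q = 23.3 × (10.90 − 1.90)^2.36 = 23.3 × 9^2.36 = 4163 ft³/s

4160 ft³/s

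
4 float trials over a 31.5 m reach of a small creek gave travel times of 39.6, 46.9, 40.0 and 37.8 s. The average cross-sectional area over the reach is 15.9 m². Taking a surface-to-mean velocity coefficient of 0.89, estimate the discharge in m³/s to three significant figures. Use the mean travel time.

t̄ = (39.6 + 46.9 + 40.0 + 37.8) / 4 = 41.075 s
v_surface = L / t̄ = 31.5 / 41.075 = 0.7669 m/s
v_mean = 0.89 × 0.7669 = 0.6825 m/s
Q = A × v_mean = 15.9 × 0.6825 = 10.85 m³/s

10.9 m³/s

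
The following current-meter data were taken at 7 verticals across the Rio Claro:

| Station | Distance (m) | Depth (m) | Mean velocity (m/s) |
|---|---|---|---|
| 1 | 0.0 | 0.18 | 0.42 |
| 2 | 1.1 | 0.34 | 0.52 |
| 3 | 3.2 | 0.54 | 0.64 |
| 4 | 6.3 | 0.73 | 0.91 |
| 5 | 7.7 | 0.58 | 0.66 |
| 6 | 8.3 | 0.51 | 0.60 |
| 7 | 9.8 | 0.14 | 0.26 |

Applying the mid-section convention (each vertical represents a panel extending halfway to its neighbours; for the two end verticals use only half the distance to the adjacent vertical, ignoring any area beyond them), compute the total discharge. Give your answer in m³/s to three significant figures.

w_1 = (1.1 − 0.0)/2 = 0.55 m; q_1 = 0.42 × 0.18 × 0.55 = 0.04158 m³/s
w_2 = (3.2 − 0.0)/2 = 1.6 m; q_2 = 0.52 × 0.34 × 1.6 = 0.2829 m³/s
w_3 = (6.3 − 1.1)/2 = 2.6 m; q_3 = 0.64 × 0.54 × 2.6 = 0.8986 m³/s
w_4 = (7.7 − 3.2)/2 = 2.25 m; q_4 = 0.91 × 0.73 × 2.25 = 1.495 m³/s
w_5 = (8.3 − 6.3)/2 = 1 m; q_5 = 0.66 × 0.58 × 1 = 0.3828 m³/s
w_6 = (9.8 − 7.7)/2 = 1.05 m; q_6 = 0.60 × 0.51 × 1.05 = 0.3213 m³/s
w_7 = (9.8 − 8.3)/2 = 0.75 m; q_7 = 0.26 × 0.14 × 0.75 = 0.02730 m³/s
Q = Σ qᵢ = 3.449 m³/s

3.45 m³/s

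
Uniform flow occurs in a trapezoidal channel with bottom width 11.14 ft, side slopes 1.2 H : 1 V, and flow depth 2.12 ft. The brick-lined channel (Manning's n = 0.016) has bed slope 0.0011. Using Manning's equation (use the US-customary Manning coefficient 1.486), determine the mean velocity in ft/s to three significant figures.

4.27 ft/s

A = (b + z·y)·y = (11.14 + 1.2×2.12)×2.12 = 29.01 ft²
P = b + 2y√(1+z²) = 11.14 + 2×2.12×√(1+1.2²) = 17.76 ft
R = A/P = 29.01/17.76 = 1.633 ft
Q = (1.486/n)·A·R^(2/3)·S^(1/2) = (1.486/0.016) × 29.01 × 1.633^(2/3) × 0.0011^(1/2) = 123.9 ft³/s
V = Q/A = 123.9/29.01 = 4.272 ft/s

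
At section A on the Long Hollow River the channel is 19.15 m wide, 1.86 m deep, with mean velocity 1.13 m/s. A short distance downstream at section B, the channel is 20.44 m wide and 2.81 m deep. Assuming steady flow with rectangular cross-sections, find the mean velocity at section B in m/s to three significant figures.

0.701 m/s

Q = A₁V₁ = (19.15×1.86) × 1.13 = 40.25 m³/s
A₂ = 20.44 × 2.81 = 57.44 m²
V₂ = Q/A₂ = 40.25/57.44 = 0.7008 m/s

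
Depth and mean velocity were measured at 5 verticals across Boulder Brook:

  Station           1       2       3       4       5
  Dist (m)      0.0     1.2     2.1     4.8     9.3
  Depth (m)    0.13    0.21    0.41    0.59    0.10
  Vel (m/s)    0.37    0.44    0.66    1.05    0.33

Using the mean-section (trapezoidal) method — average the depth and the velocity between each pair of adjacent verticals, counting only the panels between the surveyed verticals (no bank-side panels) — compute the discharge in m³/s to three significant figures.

Panel 1-2: Δb = 1.2 m, d̄ = (0.13+0.21)/2 = 0.17, v̄ = (0.37+0.44)/2 = 0.405 → q = 1.2×0.17×0.405 = 0.08262 m³/s
Panel 2-3: Δb = 0.9 m, d̄ = (0.21+0.41)/2 = 0.31, v̄ = (0.44+0.66)/2 = 0.55 → q = 0.9×0.31×0.55 = 0.1535 m³/s
Panel 3-4: Δb = 2.7 m, d̄ = (0.41+0.59)/2 = 0.5, v̄ = (0.66+1.05)/2 = 0.855 → q = 2.7×0.5×0.855 = 1.154 m³/s
Panel 4-5: Δb = 4.5 m, d̄ = (0.59+0.10)/2 = 0.345, v̄ = (1.05+0.33)/2 = 0.69 → q = 4.5×0.345×0.69 = 1.071 m³/s
Q = Σ q = 2.462 m³/s

2.46 m³/s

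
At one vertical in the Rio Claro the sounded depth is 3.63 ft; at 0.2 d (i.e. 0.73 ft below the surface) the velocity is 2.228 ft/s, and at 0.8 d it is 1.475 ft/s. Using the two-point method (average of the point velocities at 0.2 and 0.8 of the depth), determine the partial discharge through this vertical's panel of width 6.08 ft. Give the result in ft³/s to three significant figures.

40.9 ft³/s

v̄ = (2.228 + 1.475) / 2 = 1.852 ft/s
q = v̄ × d × w = 1.852 × 3.63 × 6.08 = 40.86 ft³/s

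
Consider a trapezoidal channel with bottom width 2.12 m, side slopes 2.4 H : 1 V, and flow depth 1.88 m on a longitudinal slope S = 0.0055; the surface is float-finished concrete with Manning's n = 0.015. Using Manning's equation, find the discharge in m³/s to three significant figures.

A = (b + z·y)·y = (2.12 + 2.4×1.88)×1.88 = 12.47 m²
P = b + 2y√(1+z²) = 2.12 + 2×1.88×√(1+2.4²) = 11.90 m
R = A/P = 12.47/11.90 = 1.048 m
Q = (1/n)·A·R^(2/3)·S^(1/2) = (1/0.015) × 12.47 × 1.048^(2/3) × 0.0055^(1/2) = 63.61 m³/s

63.6 m³/s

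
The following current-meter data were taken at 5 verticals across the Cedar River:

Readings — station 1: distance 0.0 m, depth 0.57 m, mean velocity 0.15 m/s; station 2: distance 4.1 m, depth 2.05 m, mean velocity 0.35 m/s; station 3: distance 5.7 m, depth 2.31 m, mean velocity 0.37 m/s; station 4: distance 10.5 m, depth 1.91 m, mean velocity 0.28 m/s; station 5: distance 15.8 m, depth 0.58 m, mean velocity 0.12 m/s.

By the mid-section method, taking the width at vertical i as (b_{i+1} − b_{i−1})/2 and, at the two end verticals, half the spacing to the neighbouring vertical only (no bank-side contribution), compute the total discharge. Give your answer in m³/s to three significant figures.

w_1 = (4.1 − 0.0)/2 = 2.05 m; q_1 = 0.15 × 0.57 × 2.05 = 0.1753 m³/s
w_2 = (5.7 − 0.0)/2 = 2.85 m; q_2 = 0.35 × 2.05 × 2.85 = 2.045 m³/s
w_3 = (10.5 − 4.1)/2 = 3.2 m; q_3 = 0.37 × 2.31 × 3.2 = 2.735 m³/s
w_4 = (15.8 − 5.7)/2 = 5.05 m; q_4 = 0.28 × 1.91 × 5.05 = 2.701 m³/s
w_5 = (15.8 − 10.5)/2 = 2.65 m; q_5 = 0.12 × 0.58 × 2.65 = 0.1844 m³/s
Q = Σ qᵢ = 7.840 m³/s

7.84 m³/s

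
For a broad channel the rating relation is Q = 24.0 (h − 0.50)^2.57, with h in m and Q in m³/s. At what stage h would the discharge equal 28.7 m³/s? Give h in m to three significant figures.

h − h₀ = (Q/C)^(1/b) = (28.7/24.0)^(1/2.57) = 1.072 m
h = 0.50 + 1.072 = 1.572 m

1.57 m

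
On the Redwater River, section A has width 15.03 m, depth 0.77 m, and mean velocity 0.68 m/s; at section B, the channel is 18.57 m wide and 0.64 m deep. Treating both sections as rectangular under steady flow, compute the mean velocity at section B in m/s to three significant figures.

0.662 m/s

Q = A₁V₁ = (15.03×0.77) × 0.68 = 7.870 m³/s
A₂ = 18.57 × 0.64 = 11.88 m²
V₂ = Q/A₂ = 7.870/11.88 = 0.6622 m/s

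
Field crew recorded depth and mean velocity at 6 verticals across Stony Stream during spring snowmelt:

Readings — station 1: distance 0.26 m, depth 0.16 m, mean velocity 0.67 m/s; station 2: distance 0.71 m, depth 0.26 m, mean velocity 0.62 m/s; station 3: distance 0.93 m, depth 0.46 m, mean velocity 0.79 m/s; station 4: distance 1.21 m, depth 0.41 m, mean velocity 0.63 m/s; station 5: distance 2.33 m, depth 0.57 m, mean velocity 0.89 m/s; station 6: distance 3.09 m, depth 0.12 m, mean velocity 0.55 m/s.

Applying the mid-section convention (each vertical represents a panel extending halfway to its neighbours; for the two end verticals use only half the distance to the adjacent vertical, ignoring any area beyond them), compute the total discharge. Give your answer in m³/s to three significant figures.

w_1 = (0.71 − 0.26)/2 = 0.225 m; q_1 = 0.67 × 0.16 × 0.225 = 0.02412 m³/s
w_2 = (0.93 − 0.26)/2 = 0.335 m; q_2 = 0.62 × 0.26 × 0.335 = 0.05400 m³/s
w_3 = (1.21 − 0.71)/2 = 0.25 m; q_3 = 0.79 × 0.46 × 0.25 = 0.09085 m³/s
w_4 = (2.33 − 0.93)/2 = 0.7 m; q_4 = 0.63 × 0.41 × 0.7 = 0.1808 m³/s
w_5 = (3.09 − 1.21)/2 = 0.94 m; q_5 = 0.89 × 0.57 × 0.94 = 0.4769 m³/s
w_6 = (3.09 − 2.33)/2 = 0.38 m; q_6 = 0.55 × 0.12 × 0.38 = 0.02508 m³/s
Q = Σ qᵢ = 0.8517 m³/s

0.852 m³/s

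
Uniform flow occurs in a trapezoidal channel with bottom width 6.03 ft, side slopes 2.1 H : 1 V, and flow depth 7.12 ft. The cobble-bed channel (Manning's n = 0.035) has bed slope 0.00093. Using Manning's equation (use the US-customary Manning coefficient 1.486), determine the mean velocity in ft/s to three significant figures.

A = (b + z·y)·y = (6.03 + 2.1×7.12)×7.12 = 149.4 ft²
P = b + 2y√(1+z²) = 6.03 + 2×7.12×√(1+2.1²) = 39.15 ft
R = A/P = 149.4/39.15 = 3.816 ft
Q = (1.486/n)·A·R^(2/3)·S^(1/2) = (1.486/0.035) × 149.4 × 3.816^(2/3) × 0.00093^(1/2) = 472.3 ft³/s
V = Q/A = 472.3/149.4 = 3.162 ft/s

3.16 ft/s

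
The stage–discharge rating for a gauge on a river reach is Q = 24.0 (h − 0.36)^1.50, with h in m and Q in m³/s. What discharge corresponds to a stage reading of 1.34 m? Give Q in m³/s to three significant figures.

Q = 24.0 × (1.34 − 0.36)^1.50 = 24.0 × 0.98^1.50 = 23.28 m³/s

23.3 m³/s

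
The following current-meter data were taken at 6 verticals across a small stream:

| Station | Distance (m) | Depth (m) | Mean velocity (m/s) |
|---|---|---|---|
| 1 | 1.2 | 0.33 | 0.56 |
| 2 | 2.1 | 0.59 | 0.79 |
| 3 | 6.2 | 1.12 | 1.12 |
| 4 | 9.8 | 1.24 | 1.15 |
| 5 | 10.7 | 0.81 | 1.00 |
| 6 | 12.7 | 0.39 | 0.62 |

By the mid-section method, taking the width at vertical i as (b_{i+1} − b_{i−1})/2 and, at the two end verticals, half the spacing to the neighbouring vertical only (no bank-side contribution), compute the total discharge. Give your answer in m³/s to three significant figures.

10.7 m³/s

w_1 = (2.1 − 1.2)/2 = 0.45 m; q_1 = 0.56 × 0.33 × 0.45 = 0.08316 m³/s
w_2 = (6.2 − 1.2)/2 = 2.5 m; q_2 = 0.79 × 0.59 × 2.5 = 1.165 m³/s
w_3 = (9.8 − 2.1)/2 = 3.85 m; q_3 = 1.12 × 1.12 × 3.85 = 4.829 m³/s
w_4 = (10.7 − 6.2)/2 = 2.25 m; q_4 = 1.15 × 1.24 × 2.25 = 3.209 m³/s
w_5 = (12.7 − 9.8)/2 = 1.45 m; q_5 = 1.00 × 0.81 × 1.45 = 1.175 m³/s
w_6 = (12.7 − 10.7)/2 = 1 m; q_6 = 0.62 × 0.39 × 1 = 0.2418 m³/s
Q = Σ qᵢ = 10.70 m³/s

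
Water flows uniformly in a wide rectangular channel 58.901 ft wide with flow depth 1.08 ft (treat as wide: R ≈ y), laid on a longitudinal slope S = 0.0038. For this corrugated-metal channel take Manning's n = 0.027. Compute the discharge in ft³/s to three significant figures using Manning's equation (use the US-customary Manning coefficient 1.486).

A = b·y = 58.901 × 1.08 = 63.61 ft²
Wide channel: R ≈ y = 1.08 ft
Q = (1.486/n)·A·R^(2/3)·S^(1/2) = (1.486/0.027) × 63.61 × 1.080^(2/3) × 0.0038^(1/2) = 227.2 ft³/s

227 ft³/s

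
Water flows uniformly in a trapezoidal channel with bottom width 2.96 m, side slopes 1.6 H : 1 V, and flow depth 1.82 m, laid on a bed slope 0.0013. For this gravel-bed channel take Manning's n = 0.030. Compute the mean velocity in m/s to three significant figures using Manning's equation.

1.27 m/s

A = (b + z·y)·y = (2.96 + 1.6×1.82)×1.82 = 10.69 m²
P = b + 2y√(1+z²) = 2.96 + 2×1.82×√(1+1.6²) = 9.828 m
R = A/P = 10.69/9.828 = 1.087 m
Q = (1/n)·A·R^(2/3)·S^(1/2) = (1/0.030) × 10.69 × 1.087^(2/3) × 0.0013^(1/2) = 13.58 m³/s
V = Q/A = 13.58/10.69 = 1.271 m/s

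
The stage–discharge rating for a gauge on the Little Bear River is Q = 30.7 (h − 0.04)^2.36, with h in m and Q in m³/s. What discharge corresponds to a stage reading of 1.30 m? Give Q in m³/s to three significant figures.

53.0 m³/s

Q = 30.7 × (1.30 − 0.04)^2.36 = 30.7 × 1.26^2.36 = 52.97 m³/s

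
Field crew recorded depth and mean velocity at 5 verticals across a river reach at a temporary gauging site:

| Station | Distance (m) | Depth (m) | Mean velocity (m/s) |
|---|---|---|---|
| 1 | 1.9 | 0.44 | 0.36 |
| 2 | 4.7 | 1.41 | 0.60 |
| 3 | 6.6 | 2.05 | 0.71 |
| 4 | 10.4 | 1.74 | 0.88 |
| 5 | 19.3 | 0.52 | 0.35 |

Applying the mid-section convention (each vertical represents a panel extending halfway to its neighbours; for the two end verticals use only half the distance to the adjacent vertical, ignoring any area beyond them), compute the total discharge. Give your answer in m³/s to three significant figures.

w_1 = (4.7 − 1.9)/2 = 1.4 m; q_1 = 0.36 × 0.44 × 1.4 = 0.2218 m³/s
w_2 = (6.6 − 1.9)/2 = 2.35 m; q_2 = 0.60 × 1.41 × 2.35 = 1.988 m³/s
w_3 = (10.4 − 4.7)/2 = 2.85 m; q_3 = 0.71 × 2.05 × 2.85 = 4.148 m³/s
w_4 = (19.3 − 6.6)/2 = 6.35 m; q_4 = 0.88 × 1.74 × 6.35 = 9.723 m³/s
w_5 = (19.3 − 10.4)/2 = 4.45 m; q_5 = 0.35 × 0.52 × 4.45 = 0.8099 m³/s
Q = Σ qᵢ = 16.89 m³/s

16.9 m³/s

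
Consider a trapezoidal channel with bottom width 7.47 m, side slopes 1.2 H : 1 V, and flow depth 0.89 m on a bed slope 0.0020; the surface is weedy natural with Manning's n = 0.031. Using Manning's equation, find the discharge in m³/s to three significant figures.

A = (b + z·y)·y = (7.47 + 1.2×0.89)×0.89 = 7.599 m²
P = b + 2y√(1+z²) = 7.47 + 2×0.89×√(1+1.2²) = 10.25 m
R = A/P = 7.599/10.25 = 0.7413 m
Q = (1/n)·A·R^(2/3)·S^(1/2) = (1/0.031) × 7.599 × 0.7413^(2/3) × 0.0020^(1/2) = 8.979 m³/s

8.98 m³/s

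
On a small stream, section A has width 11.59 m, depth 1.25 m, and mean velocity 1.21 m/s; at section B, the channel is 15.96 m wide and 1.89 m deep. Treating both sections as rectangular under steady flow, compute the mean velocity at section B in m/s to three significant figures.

Q = A₁V₁ = (11.59×1.25) × 1.21 = 17.53 m³/s
A₂ = 15.96 × 1.89 = 30.16 m²
V₂ = Q/A₂ = 17.53/30.16 = 0.5811 m/s

0.581 m/s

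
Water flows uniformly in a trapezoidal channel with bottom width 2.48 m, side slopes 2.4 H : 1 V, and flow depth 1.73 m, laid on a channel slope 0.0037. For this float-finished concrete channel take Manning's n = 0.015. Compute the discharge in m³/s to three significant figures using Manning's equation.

46.5 m³/s

A = (b + z·y)·y = (2.48 + 2.4×1.73)×1.73 = 11.47 m²
P = b + 2y√(1+z²) = 2.48 + 2×1.73×√(1+2.4²) = 11.48 m
R = A/P = 11.47/11.48 = 0.9998 m
Q = (1/n)·A·R^(2/3)·S^(1/2) = (1/0.015) × 11.47 × 0.9998^(2/3) × 0.0037^(1/2) = 46.52 m³/s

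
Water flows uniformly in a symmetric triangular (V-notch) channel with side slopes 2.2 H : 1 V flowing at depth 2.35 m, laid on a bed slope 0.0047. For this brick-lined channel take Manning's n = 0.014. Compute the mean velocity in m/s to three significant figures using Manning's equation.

A = z·y² = 2.2×2.35² = 12.15 m²
P = 2y√(1+z²) = 2×2.35×√(1+2.2²) = 11.36 m
R = A/P = 12.15/11.36 = 1.070 m
Q = (1/n)·A·R^(2/3)·S^(1/2) = (1/0.014) × 12.15 × 1.070^(2/3) × 0.0047^(1/2) = 62.23 m³/s
V = Q/A = 62.23/12.15 = 5.122 m/s

5.12 m/s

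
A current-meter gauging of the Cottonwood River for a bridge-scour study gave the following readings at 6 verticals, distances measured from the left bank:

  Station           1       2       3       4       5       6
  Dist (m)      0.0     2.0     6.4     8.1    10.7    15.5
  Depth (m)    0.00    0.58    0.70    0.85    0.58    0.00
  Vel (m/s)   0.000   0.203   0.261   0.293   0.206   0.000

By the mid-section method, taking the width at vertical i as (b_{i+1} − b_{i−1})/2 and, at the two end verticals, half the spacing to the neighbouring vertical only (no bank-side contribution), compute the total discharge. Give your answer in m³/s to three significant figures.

1.91 m³/s

w_2 = (6.4 − 0.0)/2 = 3.2 m; q_2 = 0.203 × 0.58 × 3.2 = 0.3768 m³/s
w_3 = (8.1 − 2.0)/2 = 3.05 m; q_3 = 0.261 × 0.70 × 3.05 = 0.5572 m³/s
w_4 = (10.7 − 6.4)/2 = 2.15 m; q_4 = 0.293 × 0.85 × 2.15 = 0.5355 m³/s
w_5 = (15.5 − 8.1)/2 = 3.7 m; q_5 = 0.206 × 0.58 × 3.7 = 0.4421 m³/s
Stations 1, 6 contribute zero (depth or velocity is 0).
Q = Σ qᵢ = 1.912 m³/s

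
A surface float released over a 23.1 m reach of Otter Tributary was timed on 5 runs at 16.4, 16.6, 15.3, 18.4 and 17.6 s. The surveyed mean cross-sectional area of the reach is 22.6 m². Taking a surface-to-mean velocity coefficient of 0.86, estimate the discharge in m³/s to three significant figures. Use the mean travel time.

t̄ = (16.4 + 16.6 + 15.3 + 18.4 + 17.6) / 5 = 16.86 s
v_surface = L / t̄ = 23.1 / 16.86 = 1.370 m/s
v_mean = 0.86 × 1.370 = 1.178 m/s
Q = A × v_mean = 22.6 × 1.178 = 26.63 m³/s

26.6 m³/s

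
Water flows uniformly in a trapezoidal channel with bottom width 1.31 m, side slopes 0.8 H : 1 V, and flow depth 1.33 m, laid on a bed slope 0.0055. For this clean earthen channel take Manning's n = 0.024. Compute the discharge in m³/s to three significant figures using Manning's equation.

A = (b + z·y)·y = (1.31 + 0.8×1.33)×1.33 = 3.157 m²
P = b + 2y√(1+z²) = 1.31 + 2×1.33×√(1+0.8²) = 4.716 m
R = A/P = 3.157/4.716 = 0.6694 m
Q = (1/n)·A·R^(2/3)·S^(1/2) = (1/0.024) × 3.157 × 0.6694^(2/3) × 0.0055^(1/2) = 7.466 m³/s

7.47 m³/s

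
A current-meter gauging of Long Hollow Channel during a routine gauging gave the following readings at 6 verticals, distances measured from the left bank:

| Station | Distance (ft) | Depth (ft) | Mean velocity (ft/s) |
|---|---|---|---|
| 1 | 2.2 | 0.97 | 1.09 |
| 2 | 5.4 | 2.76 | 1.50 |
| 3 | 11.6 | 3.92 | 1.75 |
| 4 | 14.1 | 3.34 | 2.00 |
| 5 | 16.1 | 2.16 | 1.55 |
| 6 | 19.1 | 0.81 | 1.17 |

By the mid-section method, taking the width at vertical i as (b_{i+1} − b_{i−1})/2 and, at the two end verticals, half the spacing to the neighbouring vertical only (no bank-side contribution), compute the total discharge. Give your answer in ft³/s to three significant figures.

75.8 ft³/s

w_1 = (5.4 − 2.2)/2 = 1.6 ft; q_1 = 1.09 × 0.97 × 1.6 = 1.692 ft³/s
w_2 = (11.6 − 2.2)/2 = 4.7 ft; q_2 = 1.50 × 2.76 × 4.7 = 19.46 ft³/s
w_3 = (14.1 − 5.4)/2 = 4.35 ft; q_3 = 1.75 × 3.92 × 4.35 = 29.84 ft³/s
w_4 = (16.1 − 11.6)/2 = 2.25 ft; q_4 = 2.00 × 3.34 × 2.25 = 15.03 ft³/s
w_5 = (19.1 − 14.1)/2 = 2.5 ft; q_5 = 1.55 × 2.16 × 2.5 = 8.370 ft³/s
w_6 = (19.1 − 16.1)/2 = 1.5 ft; q_6 = 1.17 × 0.81 × 1.5 = 1.422 ft³/s
Q = Σ qᵢ = 75.81 ft³/s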